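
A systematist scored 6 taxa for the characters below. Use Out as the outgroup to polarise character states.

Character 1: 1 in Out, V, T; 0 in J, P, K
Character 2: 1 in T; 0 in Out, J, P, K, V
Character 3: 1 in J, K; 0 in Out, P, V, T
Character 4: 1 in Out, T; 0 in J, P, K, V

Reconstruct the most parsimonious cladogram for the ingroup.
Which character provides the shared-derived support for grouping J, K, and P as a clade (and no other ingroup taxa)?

Character 1

Character polarity is set by the outgroup: the derived state is whichever differs from the outgroup's state, so for Character 1, Character 4 the derived state is '0', and for the remaining characters it is '1'.
Character 1: derived state '0' in J, K, and P only — synapomorphy for {J, K, P}.
Character 2 (derived state '1') is unique to T (autapomorphy; uninformative for grouping).
Character 3 (derived state '1') is shared by J and K — a synapomorphy uniting that clade.
Only J, K, P, and V show the derived state '0' for Character 4, supporting them as a clade.
Most parsimonious ingroup topology: ((((J,K),P),V),T).
The clade {J, K, P} is supported by Character 1: its derived state '0' occurs in exactly those taxa and in no other taxon (including the outgroup).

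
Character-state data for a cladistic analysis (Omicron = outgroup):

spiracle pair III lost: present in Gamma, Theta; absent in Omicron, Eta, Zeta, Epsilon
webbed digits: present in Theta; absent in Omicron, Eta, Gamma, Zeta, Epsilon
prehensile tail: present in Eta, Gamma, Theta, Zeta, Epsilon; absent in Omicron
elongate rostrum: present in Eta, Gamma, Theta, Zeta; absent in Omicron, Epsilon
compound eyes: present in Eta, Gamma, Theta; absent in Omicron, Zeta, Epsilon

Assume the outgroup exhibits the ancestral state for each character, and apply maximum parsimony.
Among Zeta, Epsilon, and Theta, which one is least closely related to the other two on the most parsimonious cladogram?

The outgroup has state 'absent' for every character, so 'present' is the derived state throughout.
Only Gamma and Theta show the derived state 'present' for spiracle pair III lost, supporting them as a clade.
webbed digits: derived state 'present' in Theta only — an autapomorphy, so it tells us nothing about relationships among taxa.
prehensile tail (derived state 'present') is shared by all ingroup taxa — unites the whole ingroup.
elongate rostrum: derived state 'present' in Eta, Gamma, Theta, and Zeta only — synapomorphy for {Eta, Gamma, Theta, Zeta}.
compound eyes (derived state 'present') is shared by Eta, Gamma, and Theta — a synapomorphy uniting that clade.
Most parsimonious ingroup topology: (((Eta,(Gamma,Theta)),Zeta),Epsilon).
Zeta and Theta share a more recent common ancestor with each other than either does with Epsilon, so Epsilon is the least closely related of the three.

Epsilon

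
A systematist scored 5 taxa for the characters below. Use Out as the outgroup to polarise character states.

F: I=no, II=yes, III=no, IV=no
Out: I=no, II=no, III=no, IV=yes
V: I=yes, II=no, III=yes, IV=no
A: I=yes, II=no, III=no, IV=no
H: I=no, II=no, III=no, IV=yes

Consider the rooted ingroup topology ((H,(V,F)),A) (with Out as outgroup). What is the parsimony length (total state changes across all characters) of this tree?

6

Map each character onto ((H,(V,F)),A) (rooted by Out) and count the minimum state changes it requires (Fitch parsimony):
I: 2; II: 1; III: 1; IV: 2.
Total tree length = 6.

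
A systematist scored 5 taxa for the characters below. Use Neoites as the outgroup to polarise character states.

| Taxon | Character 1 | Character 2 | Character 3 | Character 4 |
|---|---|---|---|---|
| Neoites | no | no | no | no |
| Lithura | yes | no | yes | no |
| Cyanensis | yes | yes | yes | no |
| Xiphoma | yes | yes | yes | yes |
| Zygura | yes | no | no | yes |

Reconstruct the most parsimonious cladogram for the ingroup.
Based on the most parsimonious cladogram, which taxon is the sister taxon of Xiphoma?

Cyanensis

The outgroup has state 'no' for every character, so 'yes' is the derived state throughout.
All ingroup taxa share the derived state 'yes' for Character 1; it defines the ingroup but does not resolve relationships within it.
Only Cyanensis and Xiphoma show the derived state 'yes' for Character 2, supporting them as a clade.
Character 3 (derived state 'yes') is shared by Cyanensis, Lithura, and Xiphoma — a synapomorphy uniting that clade.
Character 4 groups Xiphoma and Zygura, which is incompatible with the clades supported by the remaining characters; treating it as convergent (homoplasy) costs fewer steps than any alternative tree.
Most parsimonious ingroup topology: ((Lithura,(Cyanensis,Xiphoma)),Zygura).
Xiphoma and Cyanensis form a cherry on this tree, so they are sister taxa.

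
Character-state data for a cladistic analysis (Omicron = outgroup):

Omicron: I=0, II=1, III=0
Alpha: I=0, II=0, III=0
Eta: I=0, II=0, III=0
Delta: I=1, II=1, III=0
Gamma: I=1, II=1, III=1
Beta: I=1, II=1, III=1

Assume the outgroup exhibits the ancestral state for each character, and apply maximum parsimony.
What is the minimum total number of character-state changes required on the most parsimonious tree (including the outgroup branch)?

Character polarity is set by the outgroup: the derived state is whichever differs from the outgroup's state, so for II the derived state is '0', and for the remaining characters it is '1'.
I: derived state '1' in Beta, Delta, and Gamma only — synapomorphy for {Beta, Delta, Gamma}.
II: derived state '0' in Alpha and Eta only — synapomorphy for {Alpha, Eta}.
Only Beta and Gamma show the derived state '1' for III, supporting them as a clade.
Most parsimonious ingroup topology: ((Alpha,Eta),(Delta,(Gamma,Beta))).
Changes per character on this tree: I: 1; II: 1; III: 1.
Total = 3.

3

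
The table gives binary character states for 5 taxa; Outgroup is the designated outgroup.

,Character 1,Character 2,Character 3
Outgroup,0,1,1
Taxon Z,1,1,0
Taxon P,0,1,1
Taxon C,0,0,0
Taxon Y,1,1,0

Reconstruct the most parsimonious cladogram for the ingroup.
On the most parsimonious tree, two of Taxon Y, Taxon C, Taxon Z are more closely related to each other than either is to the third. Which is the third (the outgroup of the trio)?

Taxon C

Character polarity is set by the outgroup: the derived state is whichever differs from the outgroup's state, so for Character 2, Character 3 the derived state is '0', and for the remaining characters it is '1'.
Character 1: derived state '1' in Taxon Y and Taxon Z only — synapomorphy for {Taxon Y, Taxon Z}.
Character 2 (derived state '0') is unique to Taxon C (autapomorphy; uninformative for grouping).
Character 3: derived state '0' in Taxon C, Taxon Y, and Taxon Z only — synapomorphy for {Taxon C, Taxon Y, Taxon Z}.
Most parsimonious ingroup topology: (((Taxon Z,Taxon Y),Taxon C),Taxon P).
Taxon Y and Taxon Z share a more recent common ancestor with each other than either does with Taxon C, so Taxon C is the least closely related of the three.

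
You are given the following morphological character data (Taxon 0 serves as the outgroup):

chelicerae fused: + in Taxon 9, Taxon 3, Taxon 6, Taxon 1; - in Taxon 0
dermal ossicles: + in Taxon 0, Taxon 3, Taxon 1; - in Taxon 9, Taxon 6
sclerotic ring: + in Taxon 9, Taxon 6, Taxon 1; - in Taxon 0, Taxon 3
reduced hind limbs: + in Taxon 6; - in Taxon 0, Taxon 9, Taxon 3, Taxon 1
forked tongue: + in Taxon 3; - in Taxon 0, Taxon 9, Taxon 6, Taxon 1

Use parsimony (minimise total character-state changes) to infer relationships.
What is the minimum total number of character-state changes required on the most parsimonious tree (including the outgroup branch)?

Character polarity is set by the outgroup: the derived state is whichever differs from the outgroup's state, so for dermal ossicles the derived state is '-', and for the remaining characters it is '+'.
chelicerae fused (derived state '+') is shared by all ingroup taxa — unites the whole ingroup.
Only Taxon 6 and Taxon 9 show the derived state '-' for dermal ossicles, supporting them as a clade.
sclerotic ring: derived state '+' in Taxon 1, Taxon 6, and Taxon 9 only — synapomorphy for {Taxon 1, Taxon 6, Taxon 9}.
reduced hind limbs (derived state '+') is unique to Taxon 6 (autapomorphy; uninformative for grouping).
forked tongue (derived state '+') is unique to Taxon 3 (autapomorphy; uninformative for grouping).
Most parsimonious ingroup topology: (((Taxon 9,Taxon 6),Taxon 1),Taxon 3).
Changes per character on this tree: chelicerae fused: 1; dermal ossicles: 1; sclerotic ring: 1; reduced hind limbs: 1; forked tongue: 1.
Total = 5.

5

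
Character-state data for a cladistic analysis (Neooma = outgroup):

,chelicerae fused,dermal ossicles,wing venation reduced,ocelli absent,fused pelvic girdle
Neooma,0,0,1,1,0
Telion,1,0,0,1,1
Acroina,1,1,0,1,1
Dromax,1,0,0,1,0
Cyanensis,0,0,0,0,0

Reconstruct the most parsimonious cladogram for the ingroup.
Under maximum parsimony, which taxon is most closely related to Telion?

Character polarity is set by the outgroup: the derived state is whichever differs from the outgroup's state, so for wing venation reduced, ocelli absent the derived state is '0', and for the remaining characters it is '1'.
Only Acroina, Dromax, and Telion show the derived state '1' for chelicerae fused, supporting them as a clade.
dermal ossicles: derived state '1' in Acroina only — an autapomorphy, so it tells us nothing about relationships among taxa.
wing venation reduced (derived state '0') is shared by all ingroup taxa — unites the whole ingroup.
ocelli absent: derived state '0' in Cyanensis only — an autapomorphy, so it tells us nothing about relationships among taxa.
Only Acroina and Telion show the derived state '1' for fused pelvic girdle, supporting them as a clade.
Most parsimonious ingroup topology: (((Telion,Acroina),Dromax),Cyanensis).
Telion and Acroina form a cherry on this tree, so they are sister taxa.

Acroina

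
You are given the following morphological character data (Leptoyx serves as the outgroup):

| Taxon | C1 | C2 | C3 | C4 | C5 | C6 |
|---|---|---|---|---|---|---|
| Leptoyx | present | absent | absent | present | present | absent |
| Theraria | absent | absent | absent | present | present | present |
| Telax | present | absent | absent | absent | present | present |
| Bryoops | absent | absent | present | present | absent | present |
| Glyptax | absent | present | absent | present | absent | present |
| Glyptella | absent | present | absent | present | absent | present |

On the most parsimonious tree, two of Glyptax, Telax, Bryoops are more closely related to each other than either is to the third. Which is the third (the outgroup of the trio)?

Character polarity is set by the outgroup: the derived state is whichever differs from the outgroup's state, so for C1, C4, C5 the derived state is 'absent', and for the remaining characters it is 'present'.
Only Bryoops, Glyptax, Glyptella, and Theraria show the derived state 'absent' for C1, supporting them as a clade.
Only Glyptax and Glyptella show the derived state 'present' for C2, supporting them as a clade.
C3: derived state 'present' in Bryoops only — an autapomorphy, so it tells us nothing about relationships among taxa.
C4: derived state 'absent' in Telax only — an autapomorphy, so it tells us nothing about relationships among taxa.
C5 (derived state 'absent') is shared by Bryoops, Glyptax, and Glyptella — a synapomorphy uniting that clade.
All ingroup taxa share the derived state 'present' for C6; it defines the ingroup but does not resolve relationships within it.
Most parsimonious ingroup topology: ((Theraria,(Bryoops,(Glyptax,Glyptella))),Telax).
Glyptax and Bryoops share a more recent common ancestor with each other than either does with Telax, so Telax is the least closely related of the three.

Telax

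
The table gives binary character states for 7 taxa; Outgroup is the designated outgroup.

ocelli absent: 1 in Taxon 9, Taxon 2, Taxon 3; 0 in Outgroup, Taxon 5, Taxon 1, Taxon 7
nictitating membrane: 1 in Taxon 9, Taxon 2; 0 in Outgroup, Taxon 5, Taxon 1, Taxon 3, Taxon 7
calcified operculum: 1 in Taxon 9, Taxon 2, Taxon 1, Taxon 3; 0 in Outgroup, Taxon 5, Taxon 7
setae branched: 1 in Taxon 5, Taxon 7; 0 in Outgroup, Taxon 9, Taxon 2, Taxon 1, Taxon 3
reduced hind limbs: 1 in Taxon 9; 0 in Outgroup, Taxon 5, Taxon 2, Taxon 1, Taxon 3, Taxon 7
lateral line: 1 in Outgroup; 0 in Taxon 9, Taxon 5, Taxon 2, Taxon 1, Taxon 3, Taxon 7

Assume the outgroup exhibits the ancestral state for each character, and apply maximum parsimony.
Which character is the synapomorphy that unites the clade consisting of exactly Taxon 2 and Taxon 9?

Character polarity is set by the outgroup: the derived state is whichever differs from the outgroup's state, so for lateral line the derived state is '0', and for the remaining characters it is '1'.
ocelli absent (derived state '1') is shared by Taxon 2, Taxon 3, and Taxon 9 — a synapomorphy uniting that clade.
nictitating membrane: derived state '1' in Taxon 2 and Taxon 9 only — synapomorphy for {Taxon 2, Taxon 9}.
calcified operculum (derived state '1') is shared by Taxon 1, Taxon 2, Taxon 3, and Taxon 9 — a synapomorphy uniting that clade.
Only Taxon 5 and Taxon 7 show the derived state '1' for setae branched, supporting them as a clade.
reduced hind limbs: derived state '1' in Taxon 9 only — an autapomorphy, so it tells us nothing about relationships among taxa.
All ingroup taxa share the derived state '0' for lateral line; it defines the ingroup but does not resolve relationships within it.
Most parsimonious ingroup topology: ((((Taxon 9,Taxon 2),Taxon 3),Taxon 1),(Taxon 5,Taxon 7)).
The clade {Taxon 2, Taxon 9} is supported by nictitating membrane: its derived state '1' occurs in exactly those taxa and in no other taxon (including the outgroup).

nictitating membrane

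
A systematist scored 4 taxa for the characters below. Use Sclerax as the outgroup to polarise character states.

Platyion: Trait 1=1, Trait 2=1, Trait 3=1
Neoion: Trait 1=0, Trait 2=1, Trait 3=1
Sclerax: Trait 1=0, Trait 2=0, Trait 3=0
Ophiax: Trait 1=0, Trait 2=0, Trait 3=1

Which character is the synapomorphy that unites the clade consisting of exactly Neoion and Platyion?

The outgroup has state '0' for every character, so '1' is the derived state throughout.
Trait 1: derived state '1' in Platyion only — an autapomorphy, so it tells us nothing about relationships among taxa.
Trait 2: derived state '1' in Neoion and Platyion only — synapomorphy for {Neoion, Platyion}.
All ingroup taxa share the derived state '1' for Trait 3; it defines the ingroup but does not resolve relationships within it.
Most parsimonious ingroup topology: (Ophiax,(Platyion,Neoion)).
The clade {Neoion, Platyion} is supported by Trait 2: its derived state '1' occurs in exactly those taxa and in no other taxon (including the outgroup).

Trait 2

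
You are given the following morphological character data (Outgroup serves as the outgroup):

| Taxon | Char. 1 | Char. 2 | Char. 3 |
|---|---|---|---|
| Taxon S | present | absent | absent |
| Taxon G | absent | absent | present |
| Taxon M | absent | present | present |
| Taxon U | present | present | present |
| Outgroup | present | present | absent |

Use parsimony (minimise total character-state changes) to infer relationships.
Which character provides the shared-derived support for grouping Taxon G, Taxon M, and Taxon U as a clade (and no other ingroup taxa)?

Char. 3

Character polarity is set by the outgroup: the derived state is whichever differs from the outgroup's state, so for Char. 1, Char. 2 the derived state is 'absent', and for the remaining characters it is 'present'.
Char. 1 (derived state 'absent') is shared by Taxon G and Taxon M — a synapomorphy uniting that clade.
Char. 2 groups Taxon G and Taxon S, which is incompatible with the clades supported by the remaining characters; treating it as convergent (homoplasy) costs fewer steps than any alternative tree.
Char. 3: derived state 'present' in Taxon G, Taxon M, and Taxon U only — synapomorphy for {Taxon G, Taxon M, Taxon U}.
Most parsimonious ingroup topology: (Taxon S,((Taxon M,Taxon G),Taxon U)).
The clade {Taxon G, Taxon M, Taxon U} is supported by Char. 3: its derived state 'present' occurs in exactly those taxa and in no other taxon (including the outgroup).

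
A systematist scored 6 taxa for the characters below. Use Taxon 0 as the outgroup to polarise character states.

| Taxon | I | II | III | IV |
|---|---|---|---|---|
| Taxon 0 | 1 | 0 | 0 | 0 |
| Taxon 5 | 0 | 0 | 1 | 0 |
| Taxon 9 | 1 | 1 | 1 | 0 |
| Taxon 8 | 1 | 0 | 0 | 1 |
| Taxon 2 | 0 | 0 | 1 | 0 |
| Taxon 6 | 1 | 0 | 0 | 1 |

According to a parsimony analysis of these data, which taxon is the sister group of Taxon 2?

Taxon 5

Character polarity is set by the outgroup: the derived state is whichever differs from the outgroup's state, so for I the derived state is '0', and for the remaining characters it is '1'.
I: derived state '0' in Taxon 2 and Taxon 5 only — synapomorphy for {Taxon 2, Taxon 5}.
II: derived state '1' in Taxon 9 only — an autapomorphy, so it tells us nothing about relationships among taxa.
III (derived state '1') is shared by Taxon 2, Taxon 5, and Taxon 9 — a synapomorphy uniting that clade.
Only Taxon 6 and Taxon 8 show the derived state '1' for IV, supporting them as a clade.
Most parsimonious ingroup topology: (((Taxon 5,Taxon 2),Taxon 9),(Taxon 8,Taxon 6)).
Taxon 2 and Taxon 5 form a cherry on this tree, so they are sister taxa.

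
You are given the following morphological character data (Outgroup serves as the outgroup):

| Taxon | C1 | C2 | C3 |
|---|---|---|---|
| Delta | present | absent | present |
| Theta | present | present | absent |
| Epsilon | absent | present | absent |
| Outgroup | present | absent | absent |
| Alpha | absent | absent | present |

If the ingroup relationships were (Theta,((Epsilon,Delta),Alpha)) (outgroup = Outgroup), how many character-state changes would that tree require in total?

6

Map each character onto (Theta,((Epsilon,Delta),Alpha)) (rooted by Outgroup) and count the minimum state changes it requires (Fitch parsimony):
C1: 2; C2: 2; C3: 2.
Total tree length = 6.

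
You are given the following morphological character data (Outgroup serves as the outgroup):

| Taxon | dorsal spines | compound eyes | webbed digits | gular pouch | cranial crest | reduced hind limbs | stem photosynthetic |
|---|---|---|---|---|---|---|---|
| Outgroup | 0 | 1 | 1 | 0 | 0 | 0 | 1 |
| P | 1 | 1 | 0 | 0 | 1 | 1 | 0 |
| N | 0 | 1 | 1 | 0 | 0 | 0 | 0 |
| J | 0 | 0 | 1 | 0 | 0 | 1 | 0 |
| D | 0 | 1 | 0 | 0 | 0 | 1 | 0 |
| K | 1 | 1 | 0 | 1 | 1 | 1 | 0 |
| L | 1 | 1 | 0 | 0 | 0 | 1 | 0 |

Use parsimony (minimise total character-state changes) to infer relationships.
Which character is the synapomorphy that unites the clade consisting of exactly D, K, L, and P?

webbed digits

Character polarity is set by the outgroup: the derived state is whichever differs from the outgroup's state, so for compound eyes, webbed digits, stem photosynthetic the derived state is '0', and for the remaining characters it is '1'.
dorsal spines (derived state '1') is shared by K, L, and P — a synapomorphy uniting that clade.
compound eyes: derived state '0' in J only — an autapomorphy, so it tells us nothing about relationships among taxa.
webbed digits: derived state '0' in D, K, L, and P only — synapomorphy for {D, K, L, P}.
gular pouch: derived state '1' in K only — an autapomorphy, so it tells us nothing about relationships among taxa.
Only K and P show the derived state '1' for cranial crest, supporting them as a clade.
reduced hind limbs: derived state '1' in D, J, K, L, and P only — synapomorphy for {D, J, K, L, P}.
stem photosynthetic (derived state '0') is shared by all ingroup taxa — unites the whole ingroup.
Most parsimonious ingroup topology: (((((P,K),L),D),J),N).
The clade {D, K, L, P} is supported by webbed digits: its derived state '0' occurs in exactly those taxa and in no other taxon (including the outgroup).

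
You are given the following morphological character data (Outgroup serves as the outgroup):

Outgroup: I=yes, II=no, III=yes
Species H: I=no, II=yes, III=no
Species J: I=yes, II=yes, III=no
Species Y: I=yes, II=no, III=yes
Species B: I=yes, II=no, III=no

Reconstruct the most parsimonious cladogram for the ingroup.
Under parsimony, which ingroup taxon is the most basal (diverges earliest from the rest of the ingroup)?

Character polarity is set by the outgroup: the derived state is whichever differs from the outgroup's state, so for I, III the derived state is 'no', and for the remaining characters it is 'yes'.
I: derived state 'no' in Species H only — an autapomorphy, so it tells us nothing about relationships among taxa.
II (derived state 'yes') is shared by Species H and Species J — a synapomorphy uniting that clade.
III: derived state 'no' in Species B, Species H, and Species J only — synapomorphy for {Species B, Species H, Species J}.
Most parsimonious ingroup topology: (((Species J,Species H),Species B),Species Y).
Species Y is sister to the clade containing all other ingroup taxa, so it is the earliest-diverging (most basal) ingroup lineage.

Species Y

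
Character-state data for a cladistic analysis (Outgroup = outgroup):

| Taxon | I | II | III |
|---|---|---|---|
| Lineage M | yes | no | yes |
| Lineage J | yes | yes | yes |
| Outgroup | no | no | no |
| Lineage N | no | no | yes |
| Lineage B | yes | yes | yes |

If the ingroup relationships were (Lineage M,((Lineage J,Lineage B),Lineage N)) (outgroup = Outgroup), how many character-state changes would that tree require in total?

4

Map each character onto (Lineage M,((Lineage J,Lineage B),Lineage N)) (rooted by Outgroup) and count the minimum state changes it requires (Fitch parsimony):
I: 2; II: 1; III: 1.
Total tree length = 4.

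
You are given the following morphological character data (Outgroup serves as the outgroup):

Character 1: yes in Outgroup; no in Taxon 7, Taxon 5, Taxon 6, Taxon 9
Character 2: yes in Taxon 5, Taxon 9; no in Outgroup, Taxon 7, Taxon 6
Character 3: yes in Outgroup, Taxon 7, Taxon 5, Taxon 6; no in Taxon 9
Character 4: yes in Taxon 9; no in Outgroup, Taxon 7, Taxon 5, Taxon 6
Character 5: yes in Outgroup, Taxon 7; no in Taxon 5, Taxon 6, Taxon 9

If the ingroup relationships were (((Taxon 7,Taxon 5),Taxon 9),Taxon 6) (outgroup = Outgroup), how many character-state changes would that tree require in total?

7

Map each character onto (((Taxon 7,Taxon 5),Taxon 9),Taxon 6) (rooted by Outgroup) and count the minimum state changes it requires (Fitch parsimony):
Character 1: 1; Character 2: 2; Character 3: 1; Character 4: 1; Character 5: 2.
Total tree length = 7.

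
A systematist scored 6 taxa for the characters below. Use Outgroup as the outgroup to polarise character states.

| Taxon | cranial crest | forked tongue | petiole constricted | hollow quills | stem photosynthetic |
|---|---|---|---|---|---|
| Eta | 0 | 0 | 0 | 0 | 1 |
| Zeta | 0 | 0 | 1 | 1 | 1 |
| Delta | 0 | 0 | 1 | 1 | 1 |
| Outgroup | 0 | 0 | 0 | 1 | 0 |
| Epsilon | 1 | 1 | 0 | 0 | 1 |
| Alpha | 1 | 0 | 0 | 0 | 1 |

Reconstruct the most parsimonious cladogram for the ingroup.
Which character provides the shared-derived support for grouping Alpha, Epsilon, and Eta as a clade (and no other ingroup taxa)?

Character polarity is set by the outgroup: the derived state is whichever differs from the outgroup's state, so for hollow quills the derived state is '0', and for the remaining characters it is '1'.
cranial crest (derived state '1') is shared by Alpha and Epsilon — a synapomorphy uniting that clade.
forked tongue (derived state '1') is unique to Epsilon (autapomorphy; uninformative for grouping).
petiole constricted (derived state '1') is shared by Delta and Zeta — a synapomorphy uniting that clade.
hollow quills: derived state '0' in Alpha, Epsilon, and Eta only — synapomorphy for {Alpha, Epsilon, Eta}.
stem photosynthetic (derived state '1') is shared by all ingroup taxa — unites the whole ingroup.
Most parsimonious ingroup topology: (((Epsilon,Alpha),Eta),(Zeta,Delta)).
The clade {Alpha, Epsilon, Eta} is supported by hollow quills: its derived state '0' occurs in exactly those taxa and in no other taxon (including the outgroup).

hollow quills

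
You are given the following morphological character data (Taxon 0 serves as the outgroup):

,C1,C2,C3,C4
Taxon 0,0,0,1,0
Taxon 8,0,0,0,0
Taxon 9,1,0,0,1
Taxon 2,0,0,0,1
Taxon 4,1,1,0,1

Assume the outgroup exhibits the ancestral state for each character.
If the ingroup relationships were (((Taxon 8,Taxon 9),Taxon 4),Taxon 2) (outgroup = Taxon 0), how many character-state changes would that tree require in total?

6

Map each character onto (((Taxon 8,Taxon 9),Taxon 4),Taxon 2) (rooted by Taxon 0) and count the minimum state changes it requires (Fitch parsimony):
C1: 2; C2: 1; C3: 1; C4: 2.
Total tree length = 6.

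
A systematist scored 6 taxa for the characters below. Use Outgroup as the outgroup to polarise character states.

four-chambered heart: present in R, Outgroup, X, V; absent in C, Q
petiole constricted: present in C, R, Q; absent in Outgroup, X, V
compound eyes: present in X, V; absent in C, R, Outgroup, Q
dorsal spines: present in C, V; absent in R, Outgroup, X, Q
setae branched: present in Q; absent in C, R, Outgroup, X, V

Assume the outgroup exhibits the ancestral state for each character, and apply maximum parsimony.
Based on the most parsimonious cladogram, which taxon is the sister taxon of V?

X

Character polarity is set by the outgroup: the derived state is whichever differs from the outgroup's state, so for four-chambered heart the derived state is 'absent', and for the remaining characters it is 'present'.
four-chambered heart: derived state 'absent' in C and Q only — synapomorphy for {C, Q}.
petiole constricted (derived state 'present') is shared by C, Q, and R — a synapomorphy uniting that clade.
compound eyes (derived state 'present') is shared by V and X — a synapomorphy uniting that clade.
dorsal spines (state 'present') occurs in C and V but conflicts with the nesting implied by the other characters — most parsimoniously interpreted as homoplasy.
setae branched: derived state 'present' in Q only — an autapomorphy, so it tells us nothing about relationships among taxa.
Most parsimonious ingroup topology: ((R,(C,Q)),(V,X)).
V and X form a cherry on this tree, so they are sister taxa.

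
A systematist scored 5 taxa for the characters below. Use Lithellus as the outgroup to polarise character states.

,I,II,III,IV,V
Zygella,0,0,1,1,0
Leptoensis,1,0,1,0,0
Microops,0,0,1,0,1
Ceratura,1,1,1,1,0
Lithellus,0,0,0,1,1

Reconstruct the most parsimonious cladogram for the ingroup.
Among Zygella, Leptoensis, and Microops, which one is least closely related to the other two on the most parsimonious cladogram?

Character polarity is set by the outgroup: the derived state is whichever differs from the outgroup's state, so for IV, V the derived state is '0', and for the remaining characters it is '1'.
Only Ceratura and Leptoensis show the derived state '1' for I, supporting them as a clade.
II: derived state '1' in Ceratura only — an autapomorphy, so it tells us nothing about relationships among taxa.
All ingroup taxa share the derived state '1' for III; it defines the ingroup but does not resolve relationships within it.
IV groups Leptoensis and Microops, which is incompatible with the clades supported by the remaining characters; treating it as convergent (homoplasy) costs fewer steps than any alternative tree.
Only Ceratura, Leptoensis, and Zygella show the derived state '0' for V, supporting them as a clade.
Most parsimonious ingroup topology: (((Leptoensis,Ceratura),Zygella),Microops).
Leptoensis and Zygella share a more recent common ancestor with each other than either does with Microops, so Microops is the least closely related of the three.

Microops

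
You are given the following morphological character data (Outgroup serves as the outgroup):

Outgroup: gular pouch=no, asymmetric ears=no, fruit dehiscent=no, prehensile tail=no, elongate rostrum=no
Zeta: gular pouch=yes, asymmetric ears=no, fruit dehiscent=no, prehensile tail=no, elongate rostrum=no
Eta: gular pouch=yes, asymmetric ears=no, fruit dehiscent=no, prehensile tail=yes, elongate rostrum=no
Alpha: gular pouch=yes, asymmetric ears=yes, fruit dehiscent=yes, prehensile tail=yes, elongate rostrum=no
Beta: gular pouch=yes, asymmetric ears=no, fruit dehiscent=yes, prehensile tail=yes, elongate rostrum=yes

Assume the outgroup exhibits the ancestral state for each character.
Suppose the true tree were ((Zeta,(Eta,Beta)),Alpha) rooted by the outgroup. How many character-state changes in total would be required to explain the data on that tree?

7

Map each character onto ((Zeta,(Eta,Beta)),Alpha) (rooted by Outgroup) and count the minimum state changes it requires (Fitch parsimony):
gular pouch: 1; asymmetric ears: 1; fruit dehiscent: 2; prehensile tail: 2; elongate rostrum: 1.
Total tree length = 7.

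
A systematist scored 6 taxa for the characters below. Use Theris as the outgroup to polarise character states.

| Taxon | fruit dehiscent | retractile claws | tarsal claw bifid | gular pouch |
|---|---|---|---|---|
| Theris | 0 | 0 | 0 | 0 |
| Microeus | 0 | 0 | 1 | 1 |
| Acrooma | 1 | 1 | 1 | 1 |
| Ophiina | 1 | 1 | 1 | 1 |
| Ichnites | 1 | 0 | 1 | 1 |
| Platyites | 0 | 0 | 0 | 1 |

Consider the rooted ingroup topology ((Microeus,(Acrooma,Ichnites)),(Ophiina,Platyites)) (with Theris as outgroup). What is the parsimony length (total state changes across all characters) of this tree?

Map each character onto ((Microeus,(Acrooma,Ichnites)),(Ophiina,Platyites)) (rooted by Theris) and count the minimum state changes it requires (Fitch parsimony):
fruit dehiscent: 2; retractile claws: 2; tarsal claw bifid: 2; gular pouch: 1.
Total tree length = 7.

7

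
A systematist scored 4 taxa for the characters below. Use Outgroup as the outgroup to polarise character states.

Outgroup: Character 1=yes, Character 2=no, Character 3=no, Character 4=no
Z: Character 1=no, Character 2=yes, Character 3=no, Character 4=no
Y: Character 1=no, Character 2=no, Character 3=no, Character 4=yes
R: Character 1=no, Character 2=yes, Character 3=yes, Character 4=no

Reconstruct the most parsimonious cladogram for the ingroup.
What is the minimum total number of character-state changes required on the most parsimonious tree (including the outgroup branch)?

4

Character polarity is set by the outgroup: the derived state is whichever differs from the outgroup's state, so for Character 1 the derived state is 'no', and for the remaining characters it is 'yes'.
Character 1 (derived state 'no') is shared by all ingroup taxa — unites the whole ingroup.
Character 2 (derived state 'yes') is shared by R and Z — a synapomorphy uniting that clade.
Character 3 (derived state 'yes') is unique to R (autapomorphy; uninformative for grouping).
Character 4: derived state 'yes' in Y only — an autapomorphy, so it tells us nothing about relationships among taxa.
Most parsimonious ingroup topology: ((Z,R),Y).
Changes per character on this tree: Character 1: 1; Character 2: 1; Character 3: 1; Character 4: 1.
Total = 4.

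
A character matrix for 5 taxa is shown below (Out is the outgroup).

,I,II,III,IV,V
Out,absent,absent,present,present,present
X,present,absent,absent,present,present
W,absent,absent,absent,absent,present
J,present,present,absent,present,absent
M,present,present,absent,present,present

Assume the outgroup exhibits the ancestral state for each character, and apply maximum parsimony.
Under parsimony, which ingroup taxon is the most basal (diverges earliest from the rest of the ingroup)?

Character polarity is set by the outgroup: the derived state is whichever differs from the outgroup's state, so for III, IV, V the derived state is 'absent', and for the remaining characters it is 'present'.
I: derived state 'present' in J, M, and X only — synapomorphy for {J, M, X}.
II: derived state 'present' in J and M only — synapomorphy for {J, M}.
III (derived state 'absent') is shared by all ingroup taxa — unites the whole ingroup.
IV: derived state 'absent' in W only — an autapomorphy, so it tells us nothing about relationships among taxa.
V: derived state 'absent' in J only — an autapomorphy, so it tells us nothing about relationships among taxa.
Most parsimonious ingroup topology: ((X,(J,M)),W).
W is sister to the clade containing all other ingroup taxa, so it is the earliest-diverging (most basal) ingroup lineage.

W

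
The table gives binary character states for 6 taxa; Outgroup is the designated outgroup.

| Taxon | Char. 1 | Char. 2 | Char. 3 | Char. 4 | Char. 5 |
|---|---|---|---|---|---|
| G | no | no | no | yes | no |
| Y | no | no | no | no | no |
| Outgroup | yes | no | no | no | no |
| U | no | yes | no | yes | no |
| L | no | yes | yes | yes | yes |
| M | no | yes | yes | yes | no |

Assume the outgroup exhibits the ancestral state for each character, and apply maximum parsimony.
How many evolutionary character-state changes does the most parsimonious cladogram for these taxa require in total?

Character polarity is set by the outgroup: the derived state is whichever differs from the outgroup's state, so for Char. 1 the derived state is 'no', and for the remaining characters it is 'yes'.
Char. 1 (derived state 'no') is shared by all ingroup taxa — unites the whole ingroup.
Char. 2: derived state 'yes' in L, M, and U only — synapomorphy for {L, M, U}.
Char. 3: derived state 'yes' in L and M only — synapomorphy for {L, M}.
Only G, L, M, and U show the derived state 'yes' for Char. 4, supporting them as a clade.
Char. 5: derived state 'yes' in L only — an autapomorphy, so it tells us nothing about relationships among taxa.
Most parsimonious ingroup topology: (Y,((U,(M,L)),G)).
Changes per character on this tree: Char. 1: 1; Char. 2: 1; Char. 3: 1; Char. 4: 1; Char. 5: 1.
Total = 5.

5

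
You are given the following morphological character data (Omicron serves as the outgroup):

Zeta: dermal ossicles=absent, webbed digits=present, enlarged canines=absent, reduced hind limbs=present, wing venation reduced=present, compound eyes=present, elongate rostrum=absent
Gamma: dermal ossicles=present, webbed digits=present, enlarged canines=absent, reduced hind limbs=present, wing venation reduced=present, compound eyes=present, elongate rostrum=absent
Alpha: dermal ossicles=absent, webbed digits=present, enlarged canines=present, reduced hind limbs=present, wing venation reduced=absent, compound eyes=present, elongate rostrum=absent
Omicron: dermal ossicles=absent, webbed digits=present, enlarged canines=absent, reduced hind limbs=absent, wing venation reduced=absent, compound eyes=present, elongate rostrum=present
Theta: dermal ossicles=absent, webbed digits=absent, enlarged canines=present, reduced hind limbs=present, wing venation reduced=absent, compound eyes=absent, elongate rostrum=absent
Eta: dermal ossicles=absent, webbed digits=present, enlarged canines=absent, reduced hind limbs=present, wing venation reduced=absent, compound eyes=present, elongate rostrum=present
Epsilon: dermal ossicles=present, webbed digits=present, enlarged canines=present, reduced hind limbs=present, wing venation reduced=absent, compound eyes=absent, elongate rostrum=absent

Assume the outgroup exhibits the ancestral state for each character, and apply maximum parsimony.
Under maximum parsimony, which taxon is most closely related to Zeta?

Character polarity is set by the outgroup: the derived state is whichever differs from the outgroup's state, so for webbed digits, compound eyes, elongate rostrum the derived state is 'absent', and for the remaining characters it is 'present'.
dermal ossicles (state 'present') occurs in Epsilon and Gamma but conflicts with the nesting implied by the other characters — most parsimoniously interpreted as homoplasy.
webbed digits (derived state 'absent') is unique to Theta (autapomorphy; uninformative for grouping).
Only Alpha, Epsilon, and Theta show the derived state 'present' for enlarged canines, supporting them as a clade.
All ingroup taxa share the derived state 'present' for reduced hind limbs; it defines the ingroup but does not resolve relationships within it.
wing venation reduced: derived state 'present' in Gamma and Zeta only — synapomorphy for {Gamma, Zeta}.
compound eyes (derived state 'absent') is shared by Epsilon and Theta — a synapomorphy uniting that clade.
elongate rostrum: derived state 'absent' in Alpha, Epsilon, Gamma, Theta, and Zeta only — synapomorphy for {Alpha, Epsilon, Gamma, Theta, Zeta}.
Most parsimonious ingroup topology: ((((Theta,Epsilon),Alpha),(Gamma,Zeta)),Eta).
Zeta and Gamma form a cherry on this tree, so they are sister taxa.

Gamma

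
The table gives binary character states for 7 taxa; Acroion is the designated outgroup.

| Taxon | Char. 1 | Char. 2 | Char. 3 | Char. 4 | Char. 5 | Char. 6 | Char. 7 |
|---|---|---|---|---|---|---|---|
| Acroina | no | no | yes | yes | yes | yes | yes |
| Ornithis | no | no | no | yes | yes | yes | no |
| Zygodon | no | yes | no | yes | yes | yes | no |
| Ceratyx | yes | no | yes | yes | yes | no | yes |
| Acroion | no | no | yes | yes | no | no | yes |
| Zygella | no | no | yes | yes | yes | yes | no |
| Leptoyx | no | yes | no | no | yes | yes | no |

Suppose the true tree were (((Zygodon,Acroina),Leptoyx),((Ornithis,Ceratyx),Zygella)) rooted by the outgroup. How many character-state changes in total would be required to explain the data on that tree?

Map each character onto (((Zygodon,Acroina),Leptoyx),((Ornithis,Ceratyx),Zygella)) (rooted by Acroion) and count the minimum state changes it requires (Fitch parsimony):
Char. 1: 1; Char. 2: 2; Char. 3: 3; Char. 4: 1; Char. 5: 1; Char. 6: 2; Char. 7: 3.
Total tree length = 13.

13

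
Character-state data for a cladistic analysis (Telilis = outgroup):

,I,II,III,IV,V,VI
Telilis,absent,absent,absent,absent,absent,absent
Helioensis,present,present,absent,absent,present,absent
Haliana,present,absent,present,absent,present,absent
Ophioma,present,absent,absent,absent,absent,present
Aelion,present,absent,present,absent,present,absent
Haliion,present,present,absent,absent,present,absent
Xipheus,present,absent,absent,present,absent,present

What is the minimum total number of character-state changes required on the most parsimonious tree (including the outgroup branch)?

6

The outgroup has state 'absent' for every character, so 'present' is the derived state throughout.
All ingroup taxa share the derived state 'present' for I; it defines the ingroup but does not resolve relationships within it.
II: derived state 'present' in Haliion and Helioensis only — synapomorphy for {Haliion, Helioensis}.
III: derived state 'present' in Aelion and Haliana only — synapomorphy for {Aelion, Haliana}.
IV: derived state 'present' in Xipheus only — an autapomorphy, so it tells us nothing about relationships among taxa.
Only Aelion, Haliana, Haliion, and Helioensis show the derived state 'present' for V, supporting them as a clade.
Only Ophioma and Xipheus show the derived state 'present' for VI, supporting them as a clade.
Most parsimonious ingroup topology: (((Helioensis,Haliion),(Haliana,Aelion)),(Ophioma,Xipheus)).
Changes per character on this tree: I: 1; II: 1; III: 1; IV: 1; V: 1; VI: 1.
Total = 6.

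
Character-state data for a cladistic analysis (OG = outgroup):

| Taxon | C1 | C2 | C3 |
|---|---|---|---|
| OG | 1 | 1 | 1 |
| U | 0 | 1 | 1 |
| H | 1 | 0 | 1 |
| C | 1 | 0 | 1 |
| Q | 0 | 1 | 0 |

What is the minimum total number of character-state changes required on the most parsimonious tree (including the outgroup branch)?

The outgroup has state '1' for every character, so '0' is the derived state throughout.
C1: derived state '0' in Q and U only — synapomorphy for {Q, U}.
C2 (derived state '0') is shared by C and H — a synapomorphy uniting that clade.
C3 (derived state '0') is unique to Q (autapomorphy; uninformative for grouping).
Most parsimonious ingroup topology: ((U,Q),(H,C)).
Changes per character on this tree: C1: 1; C2: 1; C3: 1.
Total = 3.

3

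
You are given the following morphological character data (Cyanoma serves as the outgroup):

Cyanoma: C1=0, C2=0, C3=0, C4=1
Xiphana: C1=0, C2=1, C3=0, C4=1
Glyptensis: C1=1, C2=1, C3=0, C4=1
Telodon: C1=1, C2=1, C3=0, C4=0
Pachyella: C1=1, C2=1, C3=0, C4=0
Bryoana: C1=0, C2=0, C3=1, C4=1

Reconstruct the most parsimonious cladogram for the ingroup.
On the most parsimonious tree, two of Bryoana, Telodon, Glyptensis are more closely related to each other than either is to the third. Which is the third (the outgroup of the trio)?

Character polarity is set by the outgroup: the derived state is whichever differs from the outgroup's state, so for C4 the derived state is '0', and for the remaining characters it is '1'.
C1 (derived state '1') is shared by Glyptensis, Pachyella, and Telodon — a synapomorphy uniting that clade.
C2 (derived state '1') is shared by Glyptensis, Pachyella, Telodon, and Xiphana — a synapomorphy uniting that clade.
C3: derived state '1' in Bryoana only — an autapomorphy, so it tells us nothing about relationships among taxa.
Only Pachyella and Telodon show the derived state '0' for C4, supporting them as a clade.
Most parsimonious ingroup topology: ((Xiphana,(Glyptensis,(Telodon,Pachyella))),Bryoana).
Glyptensis and Telodon share a more recent common ancestor with each other than either does with Bryoana, so Bryoana is the least closely related of the three.

Bryoana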